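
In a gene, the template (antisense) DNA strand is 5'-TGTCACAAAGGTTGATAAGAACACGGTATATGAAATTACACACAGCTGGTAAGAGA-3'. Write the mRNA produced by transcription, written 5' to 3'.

5'-UCUCUUACCAGCUGUGUGUAAUUUCAUAUACCGUGUUCUUAUCAACCUUUGUGACA-3'

RNA polymerase reads the template 3'→5' and synthesizes mRNA 5'→3' by base-pairing (A→U, T→A, G↔C). The complement of the template is ACAGTGTTTCCAACTATTCTTGTGCCATATACTTTAATGTGTGTCGACCATTCTCT; antiparallel, so 5'→3' the coding strand is TCTCTTACCAGCTGTGTGTAATTTCATATACCGTGTTCTTATCAACCTTTGTGACA. Replace T with U for the mRNA.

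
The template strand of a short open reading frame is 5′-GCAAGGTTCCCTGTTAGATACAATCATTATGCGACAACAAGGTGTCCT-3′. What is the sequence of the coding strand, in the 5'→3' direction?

The coding strand is complementary and antiparallel to the template: take the complement (A↔T, G↔C) and reverse.

5'-AGGACACCTTGTTGTCGCATAATGATTGTATCTAACAGGGAACCTTGC-3'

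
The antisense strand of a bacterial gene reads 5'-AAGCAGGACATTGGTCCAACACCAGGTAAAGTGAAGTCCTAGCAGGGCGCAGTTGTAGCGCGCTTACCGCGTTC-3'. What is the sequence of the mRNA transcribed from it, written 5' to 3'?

RNA polymerase reads the template 3'→5' and synthesizes mRNA 5'→3' by base-pairing (A→U, T→A, G↔C). The complement of the template is TTCGTCCTGTAACCAGGTTGTGGTCCATTTCACTTCAGGATCGTCCCGCGTCAACATCGCGCGAATGGCGCAAG; antiparallel, so 5'→3' the coding strand is GAACGCGGTAAGCGCGCTACAACTGCGCCCTGCTAGGACTTCACTTTACCTGGTGTTGGACCAATGTCCTGCTT. Replace T with U for the mRNA.

5'-GAACGCGGUAAGCGCGCUACAACUGCGCCCUGCUAGGACUUCACUUUACCUGGUGUUGGACCAAUGUCCUGCUU-3'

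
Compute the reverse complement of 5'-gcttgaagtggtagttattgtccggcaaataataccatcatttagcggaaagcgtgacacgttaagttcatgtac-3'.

5'-GTACATGAACTTAACGTGTCACGCTTTCCGCTAAATGATGGTATTATTTGCCGGACAATAACTACCACTTCAAGC-3'

Complement each base (A↔T, G↔C): CGAACTTCACCATCAATAACAGGCCGTTTATTATGGTAGTAAATCGCCTTTCGCACTGTGCAATTCAAGTACATG. Then reverse.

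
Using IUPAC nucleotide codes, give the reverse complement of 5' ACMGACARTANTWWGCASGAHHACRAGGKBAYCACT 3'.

5′-AGTGRTVMCCTYGTDDTCSTGCWWANTAYTGTCKGT-3′

Standard pairs A↔T, G↔C; ambiguity codes pair R↔Y, M↔K, W↔W, S↔S, B↔V, H↔D, N↔N. Complement (TGKCTGTYATNAWWCGTSCTDDTGYTCCMVTRGTGA), then reverse for 5'→3'.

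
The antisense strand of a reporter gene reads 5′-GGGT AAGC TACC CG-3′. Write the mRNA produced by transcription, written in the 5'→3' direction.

5′-CGGGUAGCUUACCC-3′

RNA polymerase reads the template 3'→5' and synthesizes mRNA 5'→3' by base-pairing (A→U, T→A, G↔C). The complement of the template is CCCATTCGATGGGC; antiparallel, so 5'→3' the coding strand is CGGGTAGCTTACCC. Replace T with U for the mRNA.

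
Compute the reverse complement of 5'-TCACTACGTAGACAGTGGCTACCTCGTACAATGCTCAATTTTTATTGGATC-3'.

Complement each base (A↔T, G↔C): AGTGATGCATCTGTCACCGATGGAGCATGTTACGAGTTAAAAATAACCTAG. Then reverse.

5'-GATCCAATAAAAATTGAGCATTGTACGAGGTAGCCACTGTCTACGTAGTGA-3'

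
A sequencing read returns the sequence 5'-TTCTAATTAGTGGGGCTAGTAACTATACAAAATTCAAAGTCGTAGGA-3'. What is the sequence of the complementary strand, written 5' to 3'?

The complement of TTCTAATTAGTGGGGCTAGTAACTATACAAAATTCAAAGTCGTAGGA is AAGATTAATCACCCCGATCATTGATATGTTTTAAGTTTCAGCATCCT (A↔T, G↔C). DNA strands are antiparallel, so the complementary strand runs 3'→5'; reversing gives the 5'→3' form.

5'-TCCTACGACTTTGAATTTTGTATAGTTACTAGCCCCACTAATTAGAA-3'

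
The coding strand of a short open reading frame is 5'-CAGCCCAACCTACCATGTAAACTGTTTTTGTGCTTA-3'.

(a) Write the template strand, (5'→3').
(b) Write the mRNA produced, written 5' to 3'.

(a) 5'-TAAGCACAAAAACAGTTTACATGGTAGGTTGGGCTG-3'
(b) 5′-CAGCCCAACCUACCAUGUAAACUGUUUUUGUGCUUA-3′

(a) The template strand is the reverse complement of the coding strand: complement GTCGGGTTGGATGGTACATTTGACAAAAACACGAAT, then reverse.
(b) mRNA matches the coding strand with T→U.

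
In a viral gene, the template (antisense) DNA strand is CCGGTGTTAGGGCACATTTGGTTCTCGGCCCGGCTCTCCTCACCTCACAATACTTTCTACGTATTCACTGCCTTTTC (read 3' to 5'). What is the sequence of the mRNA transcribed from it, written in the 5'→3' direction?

Reading the template 3'→5' as shown, RNA polymerase pairs each base (A→U, T→A, G↔C) to build mRNA 5'→3' directly.

5'-GGCCACAAUCCCGUGUAAACCAAGAGCCGGGCCGAGAGGAGUGGAGUGUUAUGAAAGAUGCAUAAGUGACGGAAAAG-3'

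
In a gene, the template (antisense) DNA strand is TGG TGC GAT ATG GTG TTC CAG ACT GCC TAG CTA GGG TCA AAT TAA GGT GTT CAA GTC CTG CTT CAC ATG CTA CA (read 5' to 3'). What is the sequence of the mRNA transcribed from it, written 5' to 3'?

RNA polymerase reads the template 3'→5' and synthesizes mRNA 5'→3' by base-pairing (A→U, T→A, G↔C). The complement of the template is ACCACGCTATACCACAAGGTCTGACGGATCGATCCCAGTTTAATTCCACAAGTTCAGGACGAAGTGTACGATGT; antiparallel, so 5'→3' the coding strand is TGTAGCATGTGAAGCAGGACTTGAACACCTTAATTTGACCCTAGCTAGGCAGTCTGGAACACCATATCGCACCA. Replace T with U for the mRNA.

5'-UGUAGCAUGUGAAGCAGGACUUGAACACCUUAAUUUGACCCUAGCUAGGCAGUCUGGAACACCAUAUCGCACCA-3'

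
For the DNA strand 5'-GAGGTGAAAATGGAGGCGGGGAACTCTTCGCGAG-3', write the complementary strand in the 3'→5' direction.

3'-CTCCACTTTTACCTCCGCCCCTTGAGAAGCGCTC-5'

Base-pairing A↔T, G↔C gives the complement. The complementary strand is antiparallel, so paired with a 5'→3' strand it runs 3'→5'.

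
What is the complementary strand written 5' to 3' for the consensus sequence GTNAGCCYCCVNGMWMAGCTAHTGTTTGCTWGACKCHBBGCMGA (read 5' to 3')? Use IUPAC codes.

5'-TCKGCVVDGMGTCWAGCAAACADTAGCTKWKCNBGGRGGCTNAC-3'

Standard pairs A↔T, G↔C; ambiguity codes pair Y↔R, M↔K, W↔W, B↔V, H↔D, N↔N. Complement (CANTCGGRGGBNCKWKTCGATDACAAACGAWCTGMGDVVCGKCT), then reverse for 5'→3'.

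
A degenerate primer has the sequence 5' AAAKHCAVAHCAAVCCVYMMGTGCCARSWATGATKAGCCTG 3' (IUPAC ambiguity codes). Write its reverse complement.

Standard pairs A↔T, G↔C; ambiguity codes pair R↔Y, M↔K, W↔W, S↔S, H↔D, V↔B. Complement (TTTMDGTBTDGTTBGGBRKKCACGGTYSWTACTAMTCGGAC), then reverse for 5'→3'.

5'-CAGGCTMATCATWSYTGGCACKKRBGGBTTGDTBTGDMTTT-3'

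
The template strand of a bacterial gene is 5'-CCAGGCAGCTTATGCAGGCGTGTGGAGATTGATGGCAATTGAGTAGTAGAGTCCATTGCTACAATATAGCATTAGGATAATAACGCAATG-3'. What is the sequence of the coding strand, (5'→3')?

5'-CATTGCGTTATTATCCTAATGCTATATTGTAGCAATGGACTCTACTACTCAATTGCCATCAATCTCCACACGCCTGCATAAGCTGCCTGG-3'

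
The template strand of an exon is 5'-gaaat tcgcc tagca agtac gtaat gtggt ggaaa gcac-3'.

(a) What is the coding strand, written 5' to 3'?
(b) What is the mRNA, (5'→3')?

(a) The coding strand is the reverse complement of the template: complement CTTTAAGCGGATCGTTCATGCATTACACCACCTTTCGTG, then reverse.
(b) mRNA has the coding-strand sequence with T→U.

(a) 5′-GTGCTTTCCACCACATTACGTACTTGCTAGGCGAATTTC-3′
(b) 5′-GUGCUUUCCACCACAUUACGUACUUGCUAGGCGAAUUUC-3′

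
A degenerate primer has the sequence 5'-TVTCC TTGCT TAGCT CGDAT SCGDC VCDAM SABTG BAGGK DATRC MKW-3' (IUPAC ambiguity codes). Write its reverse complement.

Standard pairs A↔T, G↔C; ambiguity codes pair R↔Y, M↔K, W↔W, S↔S, B↔V, D↔H. Complement (ABAGGAACGAATCGAGCHTASGCHGBGHTKSTVACVTCCMHTAYGKMW), then reverse for 5'→3'.

5'-WMKGYATHMCCTVCAVTSKTHGBGHCGSATHCGAGCTAAGCAAGGABA-3'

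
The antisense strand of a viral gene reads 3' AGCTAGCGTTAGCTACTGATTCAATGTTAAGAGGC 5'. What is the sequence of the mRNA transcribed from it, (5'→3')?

5'-UCGAUCGCAAUCGAUGACUAAGUUACAAUUCUCCG-3'

Reading the template 3'→5' as shown, RNA polymerase pairs each base (A→U, T→A, G↔C) to build mRNA 5'→3' directly.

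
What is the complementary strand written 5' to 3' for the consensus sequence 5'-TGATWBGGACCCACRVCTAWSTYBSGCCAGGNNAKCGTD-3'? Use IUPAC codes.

Standard pairs A↔T, G↔C; ambiguity codes pair R↔Y, K↔M, W↔W, S↔S, B↔V, D↔H, N↔N. Complement (ACTAWVCCTGGGTGYBGATWSARVSCGGTCCNNTMGCAH), then reverse for 5'→3'.

5'-HACGMTNNCCTGGCSVRASWTAGBYGTGGGTCCVWATCA-3'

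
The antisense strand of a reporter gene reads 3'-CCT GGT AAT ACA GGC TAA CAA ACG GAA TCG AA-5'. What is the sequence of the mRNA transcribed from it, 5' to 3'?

5'-GGACCAUUAUGUCCGAUUGUUUGCCUUAGCUU-3'

Reading the template 3'→5' as shown, RNA polymerase pairs each base (A→U, T→A, G↔C) to build mRNA 5'→3' directly.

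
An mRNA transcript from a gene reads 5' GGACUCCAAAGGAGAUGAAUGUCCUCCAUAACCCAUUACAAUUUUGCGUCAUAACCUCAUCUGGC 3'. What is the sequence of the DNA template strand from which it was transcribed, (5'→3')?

Replace U with T to get the coding DNA strand: GGACTCCAAAGGAGATGAATGTCCTCCATAACCCATTACAATTTTGCGTCATAACCTCATCTGGC. The template strand is its reverse complement (complement CCTGAGGTTTCCTCTACTTACAGGAGGTATTGGGTAATGTTAAAACGCAGTATTGGAGTAGACCG, then reverse).

5'-GCCAGATGAGGTTATGACGCAAAATTGTAATGGGTTATGGAGGACATTCATCTCCTTTGGAGTCC-3'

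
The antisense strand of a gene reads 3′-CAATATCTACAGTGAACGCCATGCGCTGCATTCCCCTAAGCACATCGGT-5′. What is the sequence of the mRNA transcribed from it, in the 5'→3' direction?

5'-GUUAUAGAUGUCACUUGCGGUACGCGACGUAAGGGGAUUCGUGUAGCCA-3'

Reading the template 3'→5' as shown, RNA polymerase pairs each base (A→U, T→A, G↔C) to build mRNA 5'→3' directly.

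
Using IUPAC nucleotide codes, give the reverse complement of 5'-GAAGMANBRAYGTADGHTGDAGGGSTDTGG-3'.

Standard pairs A↔T, G↔C; ambiguity codes pair R↔Y, M↔K, S↔S, B↔V, D↔H, N↔N. Complement (CTTCKTNVYTRCATHCDACHTCCCSAHACC), then reverse for 5'→3'.

5'-CCAHASCCCTHCADCHTACRTYVNTKCTTC-3'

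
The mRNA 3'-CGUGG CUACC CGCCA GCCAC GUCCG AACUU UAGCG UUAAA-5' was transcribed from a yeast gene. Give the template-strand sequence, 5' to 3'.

5′-GCACCGATGGGCGGTCGGTGCAGGCTTGAAATCGCAATTT-3′

Written 5'→3' the mRNA is AAAUUGCGAUUUCAAGCCUGCACCGACCGCCCAUCGGUGC, so the coding DNA strand is AAATTGCGATTTCAAGCCTGCACCGACCGCCCATCGGTGC. The template is its reverse complement.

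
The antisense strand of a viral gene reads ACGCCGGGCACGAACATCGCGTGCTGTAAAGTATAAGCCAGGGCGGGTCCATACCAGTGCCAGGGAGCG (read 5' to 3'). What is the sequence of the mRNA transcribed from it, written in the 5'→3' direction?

The mRNA has the sequence of the coding strand (reverse complement of the template) with T→U. Reverse complement of ACGCCGGGCACGAACATCGCGTGCTGTAAAGTATAAGCCAGGGCGGGTCCATACCAGTGCCAGGGAGCG is CGCTCCCTGGCACTGGTATGGACCCGCCCTGGCTTATACTTTACAGCACGCGATGTTCGTGCCCGGCGT; then T→U.

5'-CGCUCCCUGGCACUGGUAUGGACCCGCCCUGGCUUAUACUUUACAGCACGCGAUGUUCGUGCCCGGCGU-3'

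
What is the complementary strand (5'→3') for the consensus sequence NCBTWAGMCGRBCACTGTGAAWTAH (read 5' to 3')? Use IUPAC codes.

5'-DTAWTTCACAGTGVYCGKCTWAVGN-3'

Standard pairs A↔T, G↔C; ambiguity codes pair R↔Y, M↔K, W↔W, B↔V, H↔D, N↔N. Complement (NGVAWTCKGCYVGTGACACTTWATD), then reverse for 5'→3'.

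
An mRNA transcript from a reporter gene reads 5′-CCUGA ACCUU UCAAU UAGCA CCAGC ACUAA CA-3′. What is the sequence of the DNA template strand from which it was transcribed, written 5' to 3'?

5'-TGTTAGTGCTGGTGCTAATTGAAAGGTTCAGG-3'

Replace U with T to get the coding DNA strand: CCTGAACCTTTCAATTAGCACCAGCACTAACA. The template strand is its reverse complement (complement GGACTTGGAAAGTTAATCGTGGTCGTGATTGT, then reverse).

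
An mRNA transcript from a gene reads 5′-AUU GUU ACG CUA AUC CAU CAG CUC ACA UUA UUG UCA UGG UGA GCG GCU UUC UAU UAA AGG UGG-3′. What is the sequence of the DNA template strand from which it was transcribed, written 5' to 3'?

Replace U with T to get the coding DNA strand: ATTGTTACGCTAATCCATCAGCTCACATTATTGTCATGGTGAGCGGCTTTCTATTAAAGGTGG. The template strand is its reverse complement (complement TAACAATGCGATTAGGTAGTCGAGTGTAATAACAGTACCACTCGCCGAAAGATAATTTCCACC, then reverse).

5'-CCACCTTTAATAGAAAGCCGCTCACCATGACAATAATGTGAGCTGATGGATTAGCGTAACAAT-3'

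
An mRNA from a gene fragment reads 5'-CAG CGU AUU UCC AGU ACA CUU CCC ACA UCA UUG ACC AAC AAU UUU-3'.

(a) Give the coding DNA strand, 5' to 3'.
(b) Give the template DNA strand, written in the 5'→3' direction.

(a) The coding strand matches the mRNA with U→T.
(b) The template strand is the reverse complement of the coding strand.

(a) 5'-CAGCGTATTTCCAGTACACTTCCCACATCATTGACCAACAATTTT-3'
(b) 5'-AAAATTGTTGGTCAATGATGTGGGAAGTGTACTGGAAATACGCTG-3'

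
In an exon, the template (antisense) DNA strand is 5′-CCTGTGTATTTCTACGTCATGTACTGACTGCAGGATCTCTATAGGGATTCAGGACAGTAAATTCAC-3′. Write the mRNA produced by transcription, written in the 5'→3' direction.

RNA polymerase reads the template 3'→5' and synthesizes mRNA 5'→3' by base-pairing (A→U, T→A, G↔C). The complement of the template is GGACACATAAAGATGCAGTACATGACTGACGTCCTAGAGATATCCCTAAGTCCTGTCATTTAAGTG; antiparallel, so 5'→3' the coding strand is GTGAATTTACTGTCCTGAATCCCTATAGAGATCCTGCAGTCAGTACATGACGTAGAAATACACAGG. Replace T with U for the mRNA.

5'-GUGAAUUUACUGUCCUGAAUCCCUAUAGAGAUCCUGCAGUCAGUACAUGACGUAGAAAUACACAGG-3'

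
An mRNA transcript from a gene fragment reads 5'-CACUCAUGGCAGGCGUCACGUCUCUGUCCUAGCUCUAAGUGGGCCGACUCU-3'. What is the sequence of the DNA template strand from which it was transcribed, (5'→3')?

5'-AGAGTCGGCCCACTTAGAGCTAGGACAGAGACGTGACGCCTGCCATGAGTG-3'

Replace U with T to get the coding DNA strand: CACTCATGGCAGGCGTCACGTCTCTGTCCTAGCTCTAAGTGGGCCGACTCT. The template strand is its reverse complement (complement GTGAGTACCGTCCGCAGTGCAGAGACAGGATCGAGATTCACCCGGCTGAGA, then reverse).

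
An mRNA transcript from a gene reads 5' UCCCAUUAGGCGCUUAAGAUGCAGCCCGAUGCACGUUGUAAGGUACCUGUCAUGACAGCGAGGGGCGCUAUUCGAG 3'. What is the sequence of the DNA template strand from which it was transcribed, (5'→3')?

5'-CTCGAATAGCGCCCCTCGCTGTCATGACAGGTACCTTACAACGTGCATCGGGCTGCATCTTAAGCGCCTAATGGGA-3'

Replace U with T to get the coding DNA strand: TCCCATTAGGCGCTTAAGATGCAGCCCGATGCACGTTGTAAGGTACCTGTCATGACAGCGAGGGGCGCTATTCGAG. The template strand is its reverse complement (complement AGGGTAATCCGCGAATTCTACGTCGGGCTACGTGCAACATTCCATGGACAGTACTGTCGCTCCCCGCGATAAGCTC, then reverse).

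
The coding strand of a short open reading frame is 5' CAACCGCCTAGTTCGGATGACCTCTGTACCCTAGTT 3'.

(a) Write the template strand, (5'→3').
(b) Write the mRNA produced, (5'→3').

(a) 5'-AACTAGGGTACAGAGGTCATCCGAACTAGGCGGTTG-3'
(b) 5'-CAACCGCCUAGUUCGGAUGACCUCUGUACCCUAGUU-3'

(a) The template strand is the reverse complement of the coding strand: complement GTTGGCGGATCAAGCCTACTGGAGACATGGGATCAA, then reverse.
(b) mRNA matches the coding strand with T→U.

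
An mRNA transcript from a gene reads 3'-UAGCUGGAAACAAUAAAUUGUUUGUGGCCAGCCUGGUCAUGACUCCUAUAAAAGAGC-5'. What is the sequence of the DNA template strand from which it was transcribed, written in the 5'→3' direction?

Written 5'→3' the mRNA is CGAGAAAAUAUCCUCAGUACUGGUCCGACCGGUGUUUGUUAAAUAACAAAGGUCGAU, so the coding DNA strand is CGAGAAAATATCCTCAGTACTGGTCCGACCGGTGTTTGTTAAATAACAAAGGTCGAT. The template is its reverse complement.

5'-ATCGACCTTTGTTATTTAACAAACACCGGTCGGACCAGTACTGAGGATATTTTCTCG-3'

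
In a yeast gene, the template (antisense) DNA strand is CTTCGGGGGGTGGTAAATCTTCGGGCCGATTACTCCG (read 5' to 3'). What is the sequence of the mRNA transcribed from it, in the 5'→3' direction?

The mRNA has the sequence of the coding strand (reverse complement of the template) with T→U. Reverse complement of CTTCGGGGGGTGGTAAATCTTCGGGCCGATTACTCCG is CGGAGTAATCGGCCCGAAGATTTACCACCCCCCGAAG; then T→U.

5′-CGGAGUAAUCGGCCCGAAGAUUUACCACCCCCCGAAG-3′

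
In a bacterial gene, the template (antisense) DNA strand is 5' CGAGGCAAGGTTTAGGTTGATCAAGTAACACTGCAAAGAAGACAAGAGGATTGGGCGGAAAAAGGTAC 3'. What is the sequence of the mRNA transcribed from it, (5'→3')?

The mRNA has the sequence of the coding strand (reverse complement of the template) with T→U. Reverse complement of CGAGGCAAGGTTTAGGTTGATCAAGTAACACTGCAAAGAAGACAAGAGGATTGGGCGGAAAAAGGTAC is GTACCTTTTTCCGCCCAATCCTCTTGTCTTCTTTGCAGTGTTACTTGATCAACCTAAACCTTGCCTCG; then T→U.

5'-GUACCUUUUUCCGCCCAAUCCUCUUGUCUUCUUUGCAGUGUUACUUGAUCAACCUAAACCUUGCCUCG-3'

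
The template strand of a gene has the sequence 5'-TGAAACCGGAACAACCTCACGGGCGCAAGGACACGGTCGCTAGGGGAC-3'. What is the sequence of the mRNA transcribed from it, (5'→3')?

5'-GUCCCCUAGCGACCGUGUCCUUGCGCCCGUGAGGUUGUUCCGGUUUCA-3'

RNA polymerase reads the template 3'→5' and synthesizes mRNA 5'→3' by base-pairing (A→U, T→A, G↔C). The complement of the template is ACTTTGGCCTTGTTGGAGTGCCCGCGTTCCTGTGCCAGCGATCCCCTG; antiparallel, so 5'→3' the coding strand is GTCCCCTAGCGACCGTGTCCTTGCGCCCGTGAGGTTGTTCCGGTTTCA. Replace T with U for the mRNA.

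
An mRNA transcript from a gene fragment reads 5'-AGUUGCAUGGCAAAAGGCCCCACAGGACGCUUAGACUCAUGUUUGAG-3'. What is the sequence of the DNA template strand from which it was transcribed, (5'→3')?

5′-CTCAAACATGAGTCTAAGCGTCCTGTGGGGCCTTTTGCCATGCAACT-3′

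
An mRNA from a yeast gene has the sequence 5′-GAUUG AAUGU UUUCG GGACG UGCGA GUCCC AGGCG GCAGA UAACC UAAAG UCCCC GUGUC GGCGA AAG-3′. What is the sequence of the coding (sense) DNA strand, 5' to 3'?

5'-GATTGAATGTTTTCGGGACGTGCGAGTCCCAGGCGGCAGATAACCTAAAGTCCCCGTGTCGGCGAAAG-3'

The coding DNA strand has the same 5'→3' sequence as the mRNA with U replaced by T.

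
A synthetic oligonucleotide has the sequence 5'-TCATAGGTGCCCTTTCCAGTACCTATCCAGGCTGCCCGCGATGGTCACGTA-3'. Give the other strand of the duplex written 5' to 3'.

5'-TACGTGACCATCGCGGGCAGCCTGGATAGGTACTGGAAAGGGCACCTATGA-3'

The complement of TCATAGGTGCCCTTTCCAGTACCTATCCAGGCTGCCCGCGATGGTCACGTA is AGTATCCACGGGAAAGGTCATGGATAGGTCCGACGGGCGCTACCAGTGCAT (A↔T, G↔C). DNA strands are antiparallel, so the complementary strand runs 3'→5'; reversing gives the 5'→3' form.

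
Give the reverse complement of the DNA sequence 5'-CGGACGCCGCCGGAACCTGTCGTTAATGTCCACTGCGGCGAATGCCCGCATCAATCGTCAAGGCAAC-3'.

5′-GTTGCCTTGACGATTGATGCGGGCATTCGCCGCAGTGGACATTAACGACAGGTTCCGGCGGCGTCCG-3′

Complement each base (A↔T, G↔C): GCCTGCGGCGGCCTTGGACAGCAATTACAGGTGACGCCGCTTACGGGCGTAGTTAGCAGTTCCGTTG. Then reverse.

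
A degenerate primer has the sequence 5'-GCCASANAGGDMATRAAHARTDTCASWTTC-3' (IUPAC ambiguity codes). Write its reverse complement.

Standard pairs A↔T, G↔C; ambiguity codes pair R↔Y, M↔K, W↔W, S↔S, D↔H, N↔N. Complement (CGGTSTNTCCHKTAYTTDTYAHAGTSWAAG), then reverse for 5'→3'.

5'-GAAWSTGAHAYTDTTYATKHCCTNTSTGGC-3'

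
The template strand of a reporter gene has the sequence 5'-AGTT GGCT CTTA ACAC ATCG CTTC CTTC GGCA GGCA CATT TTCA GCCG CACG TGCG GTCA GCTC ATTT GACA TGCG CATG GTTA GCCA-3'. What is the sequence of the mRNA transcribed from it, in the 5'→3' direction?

The mRNA has the sequence of the coding strand (reverse complement of the template) with T→U. Reverse complement of AGTTGGCTCTTAACACATCGCTTCCTTCGGCAGGCACATTTTCAGCCGCACGTGCGGTCAGCTCATTTGACATGCGCATGGTTAGCCA is TGGCTAACCATGCGCATGTCAAATGAGCTGACCGCACGTGCGGCTGAAAATGTGCCTGCCGAAGGAAGCGATGTGTTAAGAGCCAACT; then T→U.

5'-UGGCUAACCAUGCGCAUGUCAAAUGAGCUGACCGCACGUGCGGCUGAAAAUGUGCCUGCCGAAGGAAGCGAUGUGUUAAGAGCCAACU-3'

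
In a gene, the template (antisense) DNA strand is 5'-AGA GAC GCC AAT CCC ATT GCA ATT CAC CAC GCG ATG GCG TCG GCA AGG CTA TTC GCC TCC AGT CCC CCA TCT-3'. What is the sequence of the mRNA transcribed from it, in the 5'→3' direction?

RNA polymerase reads the template 3'→5' and synthesizes mRNA 5'→3' by base-pairing (A→U, T→A, G↔C). The complement of the template is TCTCTGCGGTTAGGGTAACGTTAAGTGGTGCGCTACCGCAGCCGTTCCGATAAGCGGAGGTCAGGGGGTAGA; antiparallel, so 5'→3' the coding strand is AGATGGGGGACTGGAGGCGAATAGCCTTGCCGACGCCATCGCGTGGTGAATTGCAATGGGATTGGCGTCTCT. Replace T with U for the mRNA.

5'-AGAUGGGGGACUGGAGGCGAAUAGCCUUGCCGACGCCAUCGCGUGGUGAAUUGCAAUGGGAUUGGCGUCUCU-3'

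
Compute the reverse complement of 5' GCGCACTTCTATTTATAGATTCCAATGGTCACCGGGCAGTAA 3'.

Reading the sequence 3'→5' and pairing each base (A↔T, G↔C) gives the reverse complement directly.

5'-TTACTGCCCGGTGACCATTGGAATCTATAAATAGAAGTGCGC-3'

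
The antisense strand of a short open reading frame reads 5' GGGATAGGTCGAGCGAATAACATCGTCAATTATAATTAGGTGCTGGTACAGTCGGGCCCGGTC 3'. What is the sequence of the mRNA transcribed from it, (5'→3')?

5'-GACCGGGCCCGACUGUACCAGCACCUAAUUAUAAUUGACGAUGUUAUUCGCUCGACCUAUCCC-3'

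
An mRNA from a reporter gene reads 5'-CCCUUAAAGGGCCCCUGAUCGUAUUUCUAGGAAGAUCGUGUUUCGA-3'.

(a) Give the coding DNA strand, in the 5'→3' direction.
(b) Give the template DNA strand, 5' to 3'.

(a) The coding strand matches the mRNA with U→T.
(b) The template strand is the reverse complement of the coding strand.

(a) 5'-CCCTTAAAGGGCCCCTGATCGTATTTCTAGGAAGATCGTGTTTCGA-3'
(b) 5'-TCGAAACACGATCTTCCTAGAAATACGATCAGGGGCCCTTTAAGGG-3'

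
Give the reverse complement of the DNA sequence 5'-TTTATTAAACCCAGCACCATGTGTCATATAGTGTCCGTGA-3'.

Reading the sequence 3'→5' and pairing each base (A↔T, G↔C) gives the reverse complement directly.

5'-TCACGGACACTATATGACACATGGTGCTGGGTTTAATAAA-3'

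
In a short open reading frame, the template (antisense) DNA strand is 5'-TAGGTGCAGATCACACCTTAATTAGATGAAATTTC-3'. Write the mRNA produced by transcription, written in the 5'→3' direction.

5'-GAAAUUUCAUCUAAUUAAGGUGUGAUCUGCACCUA-3'

The mRNA has the sequence of the coding strand (reverse complement of the template) with T→U. Reverse complement of TAGGTGCAGATCACACCTTAATTAGATGAAATTTC is GAAATTTCATCTAATTAAGGTGTGATCTGCACCTA; then T→U.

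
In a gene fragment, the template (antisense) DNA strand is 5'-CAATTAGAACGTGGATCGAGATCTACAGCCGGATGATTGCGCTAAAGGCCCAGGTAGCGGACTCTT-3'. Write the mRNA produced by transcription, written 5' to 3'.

5'-AAGAGUCCGCUACCUGGGCCUUUAGCGCAAUCAUCCGGCUGUAGAUCUCGAUCCACGUUCUAAUUG-3'

RNA polymerase reads the template 3'→5' and synthesizes mRNA 5'→3' by base-pairing (A→U, T→A, G↔C). The complement of the template is GTTAATCTTGCACCTAGCTCTAGATGTCGGCCTACTAACGCGATTTCCGGGTCCATCGCCTGAGAA; antiparallel, so 5'→3' the coding strand is AAGAGTCCGCTACCTGGGCCTTTAGCGCAATCATCCGGCTGTAGATCTCGATCCACGTTCTAATTG. Replace T with U for the mRNA.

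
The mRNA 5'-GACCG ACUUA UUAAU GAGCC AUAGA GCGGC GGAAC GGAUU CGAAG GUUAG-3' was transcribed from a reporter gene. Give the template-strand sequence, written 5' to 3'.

5'-CTAACCTTCGAATCCGTTCCGCCGCTCTATGGCTCATTAATAAGTCGGTC-3'

Replace U with T to get the coding DNA strand: GACCGACTTATTAATGAGCCATAGAGCGGCGGAACGGATTCGAAGGTTAG. The template strand is its reverse complement (complement CTGGCTGAATAATTACTCGGTATCTCGCCGCCTTGCCTAAGCTTCCAATC, then reverse).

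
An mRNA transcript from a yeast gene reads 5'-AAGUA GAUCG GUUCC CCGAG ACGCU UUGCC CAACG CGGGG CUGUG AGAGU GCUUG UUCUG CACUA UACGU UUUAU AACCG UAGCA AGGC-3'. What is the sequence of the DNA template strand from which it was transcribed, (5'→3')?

Replace U with T to get the coding DNA strand: AAGTAGATCGGTTCCCCGAGACGCTTTGCCCAACGCGGGGCTGTGAGAGTGCTTGTTCTGCACTATACGTTTTATAACCGTAGCAAGGC. The template strand is its reverse complement (complement TTCATCTAGCCAAGGGGCTCTGCGAAACGGGTTGCGCCCCGACACTCTCACGAACAAGACGTGATATGCAAAATATTGGCATCGTTCCG, then reverse).

5′-GCCTTGCTACGGTTATAAAACGTATAGTGCAGAACAAGCACTCTCACAGCCCCGCGTTGGGCAAAGCGTCTCGGGGAACCGATCTACTT-3′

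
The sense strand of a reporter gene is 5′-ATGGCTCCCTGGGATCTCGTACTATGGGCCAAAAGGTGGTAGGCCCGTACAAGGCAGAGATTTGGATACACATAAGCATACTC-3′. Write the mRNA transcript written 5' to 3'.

5'-AUGGCUCCCUGGGAUCUCGUACUAUGGGCCAAAAGGUGGUAGGCCCGUACAAGGCAGAGAUUUGGAUACACAUAAGCAUACUC-3'

mRNA has the coding-strand sequence with U in place of T.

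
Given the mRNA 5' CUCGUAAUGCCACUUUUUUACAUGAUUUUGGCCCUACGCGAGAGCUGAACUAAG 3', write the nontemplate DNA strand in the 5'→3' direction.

5'-CTCGTAATGCCACTTTTTTACATGATTTTGGCCCTACGCGAGAGCTGAACTAAG-3'

The coding DNA strand has the same 5'→3' sequence as the mRNA with U replaced by T.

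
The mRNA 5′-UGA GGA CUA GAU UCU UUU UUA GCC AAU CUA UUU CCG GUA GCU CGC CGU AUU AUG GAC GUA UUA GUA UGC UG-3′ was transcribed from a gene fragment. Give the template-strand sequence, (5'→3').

Replace U with T to get the coding DNA strand: TGAGGACTAGATTCTTTTTTAGCCAATCTATTTCCGGTAGCTCGCCGTATTATGGACGTATTAGTATGCTG. The template strand is its reverse complement (complement ACTCCTGATCTAAGAAAAAATCGGTTAGATAAAGGCCATCGAGCGGCATAATACCTGCATAATCATACGAC, then reverse).

5'-CAGCATACTAATACGTCCATAATACGGCGAGCTACCGGAAATAGATTGGCTAAAAAAGAATCTAGTCCTCA-3'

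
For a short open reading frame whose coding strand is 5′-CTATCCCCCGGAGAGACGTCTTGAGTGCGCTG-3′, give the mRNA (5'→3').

5'-CUAUCCCCCGGAGAGACGUCUUGAGUGCGCUG-3'

The mRNA is synthesized from the template strand, so it matches the coding strand with T replaced by U.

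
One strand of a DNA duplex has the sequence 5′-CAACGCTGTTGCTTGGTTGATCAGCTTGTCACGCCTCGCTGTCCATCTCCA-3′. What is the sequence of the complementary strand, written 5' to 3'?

The complement of CAACGCTGTTGCTTGGTTGATCAGCTTGTCACGCCTCGCTGTCCATCTCCA is GTTGCGACAACGAACCAACTAGTCGAACAGTGCGGAGCGACAGGTAGAGGT (A↔T, G↔C). DNA strands are antiparallel, so the complementary strand runs 3'→5'; reversing gives the 5'→3' form.

5′-TGGAGATGGACAGCGAGGCGTGACAAGCTGATCAACCAAGCAACAGCGTTG-3′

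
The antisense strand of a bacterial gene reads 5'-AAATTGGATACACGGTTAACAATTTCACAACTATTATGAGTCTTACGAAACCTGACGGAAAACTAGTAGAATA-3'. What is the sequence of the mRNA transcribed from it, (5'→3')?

5'-UAUUCUACUAGUUUUCCGUCAGGUUUCGUAAGACUCAUAAUAGUUGUGAAAUUGUUAACCGUGUAUCCAAUUU-3'

RNA polymerase reads the template 3'→5' and synthesizes mRNA 5'→3' by base-pairing (A→U, T→A, G↔C). The complement of the template is TTTAACCTATGTGCCAATTGTTAAAGTGTTGATAATACTCAGAATGCTTTGGACTGCCTTTTGATCATCTTAT; antiparallel, so 5'→3' the coding strand is TATTCTACTAGTTTTCCGTCAGGTTTCGTAAGACTCATAATAGTTGTGAAATTGTTAACCGTGTATCCAATTT. Replace T with U for the mRNA.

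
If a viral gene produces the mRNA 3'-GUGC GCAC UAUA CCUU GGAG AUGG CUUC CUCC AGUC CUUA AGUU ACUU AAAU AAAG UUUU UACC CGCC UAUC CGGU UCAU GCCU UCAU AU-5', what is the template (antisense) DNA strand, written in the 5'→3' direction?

5'-CACGCGTGATATGGAACCTCTACCGAAGGAGGTCAGGAATTCAATGAATTTATTTCAAAAATGGGCGGATAGGCCAAGTACGGAAGTATA-3'

Written 5'→3' the mRNA is UAUACUUCCGUACUUGGCCUAUCCGCCCAUUUUUGAAAUAAAUUCAUUGAAUUCCUGACCUCCUUCGGUAGAGGUUCCAUAUCACGCGUG, so the coding DNA strand is TATACTTCCGTACTTGGCCTATCCGCCCATTTTTGAAATAAATTCATTGAATTCCTGACCTCCTTCGGTAGAGGTTCCATATCACGCGTG. The template is its reverse complement.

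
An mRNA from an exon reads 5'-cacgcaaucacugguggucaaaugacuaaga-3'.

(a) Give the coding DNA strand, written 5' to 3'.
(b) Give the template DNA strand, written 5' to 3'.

(a) The coding strand matches the mRNA with U→T.
(b) The template strand is the reverse complement of the coding strand.

(a) 5'-CACGCAATCACTGGTGGTCAAATGACTAAGA-3'
(b) 5'-TCTTAGTCATTTGACCACCAGTGATTGCGTG-3'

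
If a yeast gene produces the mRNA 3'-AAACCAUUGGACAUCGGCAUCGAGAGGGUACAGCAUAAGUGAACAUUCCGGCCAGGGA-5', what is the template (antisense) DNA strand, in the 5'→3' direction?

Written 5'→3' the mRNA is AGGGACCGGCCUUACAAGUGAAUACGACAUGGGAGAGCUACGGCUACAGGUUACCAAA, so the coding DNA strand is AGGGACCGGCCTTACAAGTGAATACGACATGGGAGAGCTACGGCTACAGGTTACCAAA. The template is its reverse complement.

5'-TTTGGTAACCTGTAGCCGTAGCTCTCCCATGTCGTATTCACTTGTAAGGCCGGTCCCT-3'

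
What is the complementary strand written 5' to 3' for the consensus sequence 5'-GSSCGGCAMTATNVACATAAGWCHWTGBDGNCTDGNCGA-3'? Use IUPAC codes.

5'-TCGNCHAGNCHVCAWDGWCTTATGTBNATAKTGCCGSSC-3'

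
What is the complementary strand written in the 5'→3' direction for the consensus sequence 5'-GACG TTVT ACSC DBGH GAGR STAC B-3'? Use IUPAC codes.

Standard pairs A↔T, G↔C; ambiguity codes pair R↔Y, S↔S, B↔V, D↔H. Complement (CTGCAABATGSGHVCDCTCYSATGV), then reverse for 5'→3'.

5′-VGTASYCTCDCVHGSGTABAACGTC-3′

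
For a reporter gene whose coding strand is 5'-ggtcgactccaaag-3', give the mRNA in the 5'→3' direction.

5'-GGUCGACUCCAAAG-3'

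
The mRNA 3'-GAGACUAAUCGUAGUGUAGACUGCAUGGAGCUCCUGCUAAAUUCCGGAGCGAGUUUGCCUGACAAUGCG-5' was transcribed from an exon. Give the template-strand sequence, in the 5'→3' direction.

5′-CTCTGATTAGCATCACATCTGACGTACCTCGAGGACGATTTAAGGCCTCGCTCAAACGGACTGTTACGC-3′

Written 5'→3' the mRNA is GCGUAACAGUCCGUUUGAGCGAGGCCUUAAAUCGUCCUCGAGGUACGUCAGAUGUGAUGCUAAUCAGAG, so the coding DNA strand is GCGTAACAGTCCGTTTGAGCGAGGCCTTAAATCGTCCTCGAGGTACGTCAGATGTGATGCTAATCAGAG. The template is its reverse complement.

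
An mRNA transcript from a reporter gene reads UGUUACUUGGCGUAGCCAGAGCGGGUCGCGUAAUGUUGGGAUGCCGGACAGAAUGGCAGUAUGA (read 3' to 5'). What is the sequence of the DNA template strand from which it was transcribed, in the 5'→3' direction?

Written 5'→3' the mRNA is AGUAUGACGGUAAGACAGGCCGUAGGGUUGUAAUGCGCUGGGCGAGACCGAUGCGGUUCAUUGU, so the coding DNA strand is AGTATGACGGTAAGACAGGCCGTAGGGTTGTAATGCGCTGGGCGAGACCGATGCGGTTCATTGT. The template is its reverse complement.

5'-ACAATGAACCGCATCGGTCTCGCCCAGCGCATTACAACCCTACGGCCTGTCTTACCGTCATACT-3'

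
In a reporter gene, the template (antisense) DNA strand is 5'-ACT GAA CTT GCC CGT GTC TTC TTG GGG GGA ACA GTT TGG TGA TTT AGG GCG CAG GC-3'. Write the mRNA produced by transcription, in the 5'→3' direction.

The mRNA has the sequence of the coding strand (reverse complement of the template) with T→U. Reverse complement of ACTGAACTTGCCCGTGTCTTCTTGGGGGGAACAGTTTGGTGATTTAGGGCGCAGGC is GCCTGCGCCCTAAATCACCAAACTGTTCCCCCCAAGAAGACACGGGCAAGTTCAGT; then T→U.

5'-GCCUGCGCCCUAAAUCACCAAACUGUUCCCCCCAAGAAGACACGGGCAAGUUCAGU-3'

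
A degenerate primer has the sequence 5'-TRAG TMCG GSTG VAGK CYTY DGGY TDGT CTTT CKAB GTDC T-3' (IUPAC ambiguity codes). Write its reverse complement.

Standard pairs A↔T, G↔C; ambiguity codes pair R↔Y, M↔K, S↔S, B↔V, D↔H. Complement (AYTCAKGCCSACBTCMGRARHCCRAHCAGAAAGMTVCAHGA), then reverse for 5'→3'.

5'-AGHACVTMGAAAGACHARCCHRARGMCTBCASCCGKACTYA-3'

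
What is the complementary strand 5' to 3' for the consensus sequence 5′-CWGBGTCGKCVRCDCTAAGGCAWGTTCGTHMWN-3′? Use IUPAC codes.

5'-NWKDACGAACWTGCCTTAGHGYBGMCGACVCWG-3'

Standard pairs A↔T, G↔C; ambiguity codes pair R↔Y, M↔K, W↔W, B↔V, D↔H, N↔N. Complement (GWCVCAGCMGBYGHGATTCCGTWCAAGCADKWN), then reverse for 5'→3'.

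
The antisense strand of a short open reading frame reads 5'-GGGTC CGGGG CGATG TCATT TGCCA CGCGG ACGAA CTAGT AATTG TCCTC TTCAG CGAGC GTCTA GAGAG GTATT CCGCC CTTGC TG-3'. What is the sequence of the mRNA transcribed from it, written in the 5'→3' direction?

5'-CAGCAAGGGCGGAAUACCUCUCUAGACGCUCGCUGAAGAGGACAAUUACUAGUUCGUCCGCGUGGCAAAUGACAUCGCCCCGGACCC-3'

The mRNA has the sequence of the coding strand (reverse complement of the template) with T→U. Reverse complement of GGGTCCGGGGCGATGTCATTTGCCACGCGGACGAACTAGTAATTGTCCTCTTCAGCGAGCGTCTAGAGAGGTATTCCGCCCTTGCTG is CAGCAAGGGCGGAATACCTCTCTAGACGCTCGCTGAAGAGGACAATTACTAGTTCGTCCGCGTGGCAAATGACATCGCCCCGGACCC; then T→U.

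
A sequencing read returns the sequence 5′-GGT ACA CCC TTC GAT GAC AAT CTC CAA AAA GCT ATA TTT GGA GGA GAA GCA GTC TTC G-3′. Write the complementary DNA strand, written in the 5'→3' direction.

Pairing A↔T and G↔C gives CCATGTGGGAAGCTACTGTTAGAGGTTTTTCGATATAAACCTCCTCTTCGTCAGAAGC, running 3'→5'. Reverse for the 5'→3' convention.

5'-CGAAGACTGCTTCTCCTCCAAATATAGCTTTTTGGAGATTGTCATCGAAGGGTGTACC-3'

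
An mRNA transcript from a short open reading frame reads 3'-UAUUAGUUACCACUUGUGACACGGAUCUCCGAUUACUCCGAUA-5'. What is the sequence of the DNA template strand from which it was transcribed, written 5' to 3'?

Written 5'→3' the mRNA is AUAGCCUCAUUAGCCUCUAGGCACAGUGUUCACCAUUGAUUAU, so the coding DNA strand is ATAGCCTCATTAGCCTCTAGGCACAGTGTTCACCATTGATTAT. The template is its reverse complement.

5'-ATAATCAATGGTGAACACTGTGCCTAGAGGCTAATGAGGCTAT-3'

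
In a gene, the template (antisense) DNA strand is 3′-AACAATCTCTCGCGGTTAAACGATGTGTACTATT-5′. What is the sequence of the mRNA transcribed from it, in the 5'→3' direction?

Reading the template 3'→5' as shown, RNA polymerase pairs each base (A→U, T→A, G↔C) to build mRNA 5'→3' directly.

5′-UUGUUAGAGAGCGCCAAUUUGCUACACAUGAUAA-3′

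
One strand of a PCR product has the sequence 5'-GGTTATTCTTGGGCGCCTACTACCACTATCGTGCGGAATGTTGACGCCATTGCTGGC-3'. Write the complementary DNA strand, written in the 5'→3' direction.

5'-GCCAGCAATGGCGTCAACATTCCGCACGATAGTGGTAGTAGGCGCCCAAGAATAACC-3'

Pairing A↔T and G↔C gives CCAATAAGAACCCGCGGATGATGGTGATAGCACGCCTTACAACTGCGGTAACGACCG, running 3'→5'. Reverse for the 5'→3' convention.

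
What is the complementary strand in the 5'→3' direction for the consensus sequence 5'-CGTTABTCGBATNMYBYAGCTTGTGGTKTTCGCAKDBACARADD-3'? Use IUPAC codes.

5′-HHTYTGTVHMTGCGAAMACCACAAGCTRVRKNATVCGAVTAACG-3′

Standard pairs A↔T, G↔C; ambiguity codes pair R↔Y, M↔K, B↔V, D↔H, N↔N. Complement (GCAATVAGCVTANKRVRTCGAACACCAMAAGCGTMHVTGTYTHH), then reverse for 5'→3'.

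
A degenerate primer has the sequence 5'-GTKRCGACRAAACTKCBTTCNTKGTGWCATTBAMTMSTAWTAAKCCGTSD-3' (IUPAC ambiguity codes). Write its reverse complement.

5'-HSACGGMTTAWTASKAKTVAATGWCACMANGAAVGMAGTTTYGTCGYMAC-3'

Standard pairs A↔T, G↔C; ambiguity codes pair R↔Y, M↔K, W↔W, S↔S, B↔V, D↔H, N↔N. Complement (CAMYGCTGYTTTGAMGVAAGNAMCACWGTAAVTKAKSATWATTMGGCASH), then reverse for 5'→3'.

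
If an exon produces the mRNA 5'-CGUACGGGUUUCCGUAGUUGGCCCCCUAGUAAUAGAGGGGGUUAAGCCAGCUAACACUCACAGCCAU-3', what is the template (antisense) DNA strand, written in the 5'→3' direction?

5'-ATGGCTGTGAGTGTTAGCTGGCTTAACCCCCTCTATTACTAGGGGGCCAACTACGGAAACCCGTACG-3'

Replace U with T to get the coding DNA strand: CGTACGGGTTTCCGTAGTTGGCCCCCTAGTAATAGAGGGGGTTAAGCCAGCTAACACTCACAGCCAT. The template strand is its reverse complement (complement GCATGCCCAAAGGCATCAACCGGGGGATCATTATCTCCCCCAATTCGGTCGATTGTGAGTGTCGGTA, then reverse).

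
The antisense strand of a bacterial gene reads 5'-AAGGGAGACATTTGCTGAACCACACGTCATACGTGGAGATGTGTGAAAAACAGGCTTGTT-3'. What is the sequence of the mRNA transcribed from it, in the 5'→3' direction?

RNA polymerase reads the template 3'→5' and synthesizes mRNA 5'→3' by base-pairing (A→U, T→A, G↔C). The complement of the template is TTCCCTCTGTAAACGACTTGGTGTGCAGTATGCACCTCTACACACTTTTTGTCCGAACAA; antiparallel, so 5'→3' the coding strand is AACAAGCCTGTTTTTCACACATCTCCACGTATGACGTGTGGTTCAGCAAATGTCTCCCTT. Replace T with U for the mRNA.

5'-AACAAGCCUGUUUUUCACACAUCUCCACGUAUGACGUGUGGUUCAGCAAAUGUCUCCCUU-3'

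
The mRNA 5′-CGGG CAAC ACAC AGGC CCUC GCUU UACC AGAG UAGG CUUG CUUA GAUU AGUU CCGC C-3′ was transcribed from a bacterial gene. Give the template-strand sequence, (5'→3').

5'-GGCGGAACTAATCTAAGCAAGCCTACTCTGGTAAAGCGAGGGCCTGTGTGTTGCCCG-3'

Replace U with T to get the coding DNA strand: CGGGCAACACACAGGCCCTCGCTTTACCAGAGTAGGCTTGCTTAGATTAGTTCCGCC. The template strand is its reverse complement (complement GCCCGTTGTGTGTCCGGGAGCGAAATGGTCTCATCCGAACGAATCTAATCAAGGCGG, then reverse).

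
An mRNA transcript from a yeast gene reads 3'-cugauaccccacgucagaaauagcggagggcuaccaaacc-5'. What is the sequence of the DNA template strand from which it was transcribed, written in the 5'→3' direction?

Written 5'→3' the mRNA is CCAAACCAUCGGGAGGCGAUAAAGACUGCACCCCAUAGUC, so the coding DNA strand is CCAAACCATCGGGAGGCGATAAAGACTGCACCCCATAGTC. The template is its reverse complement.

5'-GACTATGGGGTGCAGTCTTTATCGCCTCCCGATGGTTTGG-3'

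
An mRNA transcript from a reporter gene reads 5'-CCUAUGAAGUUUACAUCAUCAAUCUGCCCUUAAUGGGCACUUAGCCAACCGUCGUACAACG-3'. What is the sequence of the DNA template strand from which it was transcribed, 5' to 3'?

5′-CGTTGTACGACGGTTGGCTAAGTGCCCATTAAGGGCAGATTGATGATGTAAACTTCATAGG-3′

Replace U with T to get the coding DNA strand: CCTATGAAGTTTACATCATCAATCTGCCCTTAATGGGCACTTAGCCAACCGTCGTACAACG. The template strand is its reverse complement (complement GGATACTTCAAATGTAGTAGTTAGACGGGAATTACCCGTGAATCGGTTGGCAGCATGTTGC, then reverse).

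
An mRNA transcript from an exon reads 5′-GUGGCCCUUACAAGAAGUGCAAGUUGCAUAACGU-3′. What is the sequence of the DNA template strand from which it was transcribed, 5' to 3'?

5'-ACGTTATGCAACTTGCACTTCTTGTAAGGGCCAC-3'

Replace U with T to get the coding DNA strand: GTGGCCCTTACAAGAAGTGCAAGTTGCATAACGT. The template strand is its reverse complement (complement CACCGGGAATGTTCTTCACGTTCAACGTATTGCA, then reverse).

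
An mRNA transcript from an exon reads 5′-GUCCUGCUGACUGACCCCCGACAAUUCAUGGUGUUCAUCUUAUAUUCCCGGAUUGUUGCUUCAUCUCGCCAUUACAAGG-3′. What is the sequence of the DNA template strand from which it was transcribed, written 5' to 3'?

5'-CCTTGTAATGGCGAGATGAAGCAACAATCCGGGAATATAAGATGAACACCATGAATTGTCGGGGGTCAGTCAGCAGGAC-3'

Replace U with T to get the coding DNA strand: GTCCTGCTGACTGACCCCCGACAATTCATGGTGTTCATCTTATATTCCCGGATTGTTGCTTCATCTCGCCATTACAAGG. The template strand is its reverse complement (complement CAGGACGACTGACTGGGGGCTGTTAAGTACCACAAGTAGAATATAAGGGCCTAACAACGAAGTAGAGCGGTAATGTTCC, then reverse).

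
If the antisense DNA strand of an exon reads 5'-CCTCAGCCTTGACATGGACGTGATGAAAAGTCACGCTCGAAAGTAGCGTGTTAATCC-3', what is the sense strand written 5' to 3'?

The coding strand is complementary and antiparallel to the template: take the complement (A↔T, G↔C) and reverse.

5'-GGATTAACACGCTACTTTCGAGCGTGACTTTTCATCACGTCCATGTCAAGGCTGAGG-3'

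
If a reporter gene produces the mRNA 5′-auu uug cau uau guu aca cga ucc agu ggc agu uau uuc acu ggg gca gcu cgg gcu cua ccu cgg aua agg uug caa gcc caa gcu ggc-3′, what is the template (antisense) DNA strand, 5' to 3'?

Replace U with T to get the coding DNA strand: ATTTTGCATTATGTTACACGATCCAGTGGCAGTTATTTCACTGGGGCAGCTCGGGCTCTACCTCGGATAAGGTTGCAAGCCCAAGCTGGC. The template strand is its reverse complement (complement TAAAACGTAATACAATGTGCTAGGTCACCGTCAATAAAGTGACCCCGTCGAGCCCGAGATGGAGCCTATTCCAACGTTCGGGTTCGACCG, then reverse).

5'-GCCAGCTTGGGCTTGCAACCTTATCCGAGGTAGAGCCCGAGCTGCCCCAGTGAAATAACTGCCACTGGATCGTGTAACATAATGCAAAAT-3'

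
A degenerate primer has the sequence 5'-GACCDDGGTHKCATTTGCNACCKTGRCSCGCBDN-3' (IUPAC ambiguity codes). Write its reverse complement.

Standard pairs A↔T, G↔C; ambiguity codes pair R↔Y, K↔M, S↔S, B↔V, D↔H, N↔N. Complement (CTGGHHCCADMGTAAACGNTGGMACYGSGCGVHN), then reverse for 5'→3'.

5'-NHVGCGSGYCAMGGTNGCAAATGMDACCHHGGTC-3'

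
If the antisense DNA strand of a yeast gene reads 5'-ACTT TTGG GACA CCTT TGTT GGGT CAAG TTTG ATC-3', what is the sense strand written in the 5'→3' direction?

The coding strand is complementary and antiparallel to the template: take the complement (A↔T, G↔C) and reverse.

5′-GATCAAACTTGACCCAACAAAGGTGTCCCAAAAGT-3′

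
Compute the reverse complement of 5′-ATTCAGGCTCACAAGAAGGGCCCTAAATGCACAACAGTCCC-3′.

5'-GGGACTGTTGTGCATTTAGGGCCCTTCTTGTGAGCCTGAAT-3'

Complement each base (A↔T, G↔C): TAAGTCCGAGTGTTCTTCCCGGGATTTACGTGTTGTCAGGG. Then reverse.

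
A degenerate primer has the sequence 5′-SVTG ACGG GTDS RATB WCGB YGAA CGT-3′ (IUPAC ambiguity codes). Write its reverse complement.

5'-ACGTTCRVCGWVATYSHACCCGTCABS-3'

Standard pairs A↔T, G↔C; ambiguity codes pair R↔Y, W↔W, S↔S, B↔V, D↔H. Complement (SBACTGCCCAHSYTAVWGCVRCTTGCA), then reverse for 5'→3'.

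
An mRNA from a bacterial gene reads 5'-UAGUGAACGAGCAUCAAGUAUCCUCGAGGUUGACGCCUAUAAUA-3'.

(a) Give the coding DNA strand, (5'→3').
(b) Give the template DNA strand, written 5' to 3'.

(a) The coding strand matches the mRNA with U→T.
(b) The template strand is the reverse complement of the coding strand.

(a) 5'-TAGTGAACGAGCATCAAGTATCCTCGAGGTTGACGCCTATAATA-3'
(b) 5'-TATTATAGGCGTCAACCTCGAGGATACTTGATGCTCGTTCACTA-3'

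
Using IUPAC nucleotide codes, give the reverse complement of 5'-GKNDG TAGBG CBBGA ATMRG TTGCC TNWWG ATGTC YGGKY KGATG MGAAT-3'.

5'-ATTCKCATCMRMCCRGACATCWWNAGGCAACYKATTCVVGCVCTACHNMC-3'

Standard pairs A↔T, G↔C; ambiguity codes pair R↔Y, M↔K, W↔W, B↔V, D↔H, N↔N. Complement (CMNHCATCVCGVVCTTAKYCAACGGANWWCTACAGRCCMRMCTACKCTTA), then reverse for 5'→3'.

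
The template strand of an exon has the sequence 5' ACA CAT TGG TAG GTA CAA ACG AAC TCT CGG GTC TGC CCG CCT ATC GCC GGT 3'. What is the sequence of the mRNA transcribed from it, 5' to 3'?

5'-ACCGGCGAUAGGCGGGCAGACCCGAGAGUUCGUUUGUACCUACCAAUGUGU-3'

RNA polymerase reads the template 3'→5' and synthesizes mRNA 5'→3' by base-pairing (A→U, T→A, G↔C). The complement of the template is TGTGTAACCATCCATGTTTGCTTGAGAGCCCAGACGGGCGGATAGCGGCCA; antiparallel, so 5'→3' the coding strand is ACCGGCGATAGGCGGGCAGACCCGAGAGTTCGTTTGTACCTACCAATGTGT. Replace T with U for the mRNA.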